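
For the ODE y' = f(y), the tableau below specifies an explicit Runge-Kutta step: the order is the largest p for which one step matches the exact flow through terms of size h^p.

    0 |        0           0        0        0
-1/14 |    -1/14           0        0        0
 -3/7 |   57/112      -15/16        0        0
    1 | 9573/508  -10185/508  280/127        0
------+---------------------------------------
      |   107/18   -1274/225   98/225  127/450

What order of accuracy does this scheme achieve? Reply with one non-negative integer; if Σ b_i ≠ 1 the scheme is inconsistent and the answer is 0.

b = (107/18, -1274/225, 98/225, 127/450)
c = (0, -1/14, -3/7, 1)
Ac = (0, 0, 15/224, 495/1016)
Σ b_i: 107/18·1 + (-1274/225)·1 + 98/225·1 + 127/450·1 = 1 ✓
b·c: (-1274/225)·(-1/14) + 98/225·(-3/7) + 127/450·1 = 1/2 ✓
b·c²: (-1274/225)·1/196 + 98/225·9/49 + 127/450·1 = 1/3 ✓
b·Ac: 98/225·15/224 + 127/450·495/1016 = 1/6 ✓
b·c³: (-1274/225)·(-1/2744) + 98/225·(-27/343) + 127/450·1 = 1/4 ✓
b·(c∘Ac): 98/225·(-45/1568) + 127/450·495/1016 = 1/8 ✓
b·Ac²: 98/225·(-15/3136) + 127/450·615/2032 = 1/12 ✓
b·A²c: 127/450·75/508 = 1/24 ✓; 4 stages ⇒ order 4.

4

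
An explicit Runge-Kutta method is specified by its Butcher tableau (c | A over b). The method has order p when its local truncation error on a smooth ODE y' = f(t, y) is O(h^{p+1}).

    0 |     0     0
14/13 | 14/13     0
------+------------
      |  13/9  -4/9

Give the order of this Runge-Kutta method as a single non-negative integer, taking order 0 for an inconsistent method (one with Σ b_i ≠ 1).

1

b = (13/9, -4/9)
c = (0, 14/13)
Σ b_i: 13/9·1 + (-4/9)·1 = 1 ✓
b·c: (-4/9)·14/13 = -56/117 ≠ 1/2 ⇒ order 1.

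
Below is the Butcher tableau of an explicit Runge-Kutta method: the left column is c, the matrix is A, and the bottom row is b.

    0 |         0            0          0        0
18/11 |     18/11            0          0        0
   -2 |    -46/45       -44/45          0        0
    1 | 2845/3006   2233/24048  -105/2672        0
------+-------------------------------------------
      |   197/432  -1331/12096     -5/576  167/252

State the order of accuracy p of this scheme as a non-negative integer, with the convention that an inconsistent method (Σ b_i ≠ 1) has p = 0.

b = (197/432, -1331/12096, -5/576, 167/252)
c = (0, 18/11, -2, 1)
Ac = (0, 0, -8/5, 77/334)
Σ b_i: 197/432·1 + (-1331/12096)·1 + (-5/576)·1 + 167/252·1 = 1 ✓
b·c: (-1331/12096)·18/11 + (-5/576)·(-2) + 167/252·1 = 1/2 ✓
b·c²: (-1331/12096)·324/121 + (-5/576)·4 + 167/252·1 = 1/3 ✓
b·Ac: (-5/576)·(-8/5) + 167/252·77/334 = 1/6 ✓
b·c³: (-1331/12096)·5832/1331 + (-5/576)·(-8) + 167/252·1 = 1/4 ✓
b·(c∘Ac): (-5/576)·16/5 + 167/252·77/334 = 1/8 ✓
b·Ac²: (-5/576)·(-144/55) + 167/252·168/1837 = 1/12 ✓
b·A²c: 167/252·21/334 = 1/24 ✓; 4 stages ⇒ order 4.

4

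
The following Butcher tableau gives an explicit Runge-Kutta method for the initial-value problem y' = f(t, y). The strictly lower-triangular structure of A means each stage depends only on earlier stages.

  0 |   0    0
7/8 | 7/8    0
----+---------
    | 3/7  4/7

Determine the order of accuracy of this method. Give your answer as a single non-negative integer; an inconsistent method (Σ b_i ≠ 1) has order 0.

2

b = (3/7, 4/7)
c = (0, 7/8)
Σ b_i: 3/7·1 + 4/7·1 = 1 ✓
b·c: 4/7·7/8 = 1/2 ✓; 2 stages ⇒ order 2.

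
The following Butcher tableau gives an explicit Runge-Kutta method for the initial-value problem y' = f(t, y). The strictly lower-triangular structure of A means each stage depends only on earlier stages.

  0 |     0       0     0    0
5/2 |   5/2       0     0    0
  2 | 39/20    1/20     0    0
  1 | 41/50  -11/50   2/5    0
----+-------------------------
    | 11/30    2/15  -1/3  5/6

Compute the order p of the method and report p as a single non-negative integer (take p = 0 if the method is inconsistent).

b = (11/30, 2/15, -1/3, 5/6)
c = (0, 5/2, 2, 1)
Ac = (0, 0, 1/8, 1/4)
Σ b_i: 11/30·1 + 2/15·1 + (-1/3)·1 + 5/6·1 = 1 ✓
b·c: 2/15·5/2 + (-1/3)·2 + 5/6·1 = 1/2 ✓
b·c²: 2/15·25/4 + (-1/3)·4 + 5/6·1 = 1/3 ✓
b·Ac: (-1/3)·1/8 + 5/6·1/4 = 1/6 ✓
b·c³: 2/15·125/8 + (-1/3)·8 + 5/6·1 = 1/4 ✓
b·(c∘Ac): (-1/3)·1/4 + 5/6·1/4 = 1/8 ✓
b·Ac²: (-1/3)·5/16 + 5/6·9/40 = 1/12 ✓
b·A²c: 5/6·1/20 = 1/24 ✓; 4 stages ⇒ order 4.

4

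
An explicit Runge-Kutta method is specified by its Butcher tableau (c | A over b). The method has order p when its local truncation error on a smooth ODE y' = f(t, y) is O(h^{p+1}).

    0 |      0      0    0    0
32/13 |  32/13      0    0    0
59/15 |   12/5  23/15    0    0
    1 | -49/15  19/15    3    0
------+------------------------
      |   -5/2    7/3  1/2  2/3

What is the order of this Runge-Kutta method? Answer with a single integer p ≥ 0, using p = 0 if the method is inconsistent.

1

b = (-5/2, 7/3, 1/2, 2/3)
c = (0, 32/13, 59/15, 1)
Ac = (0, 0, 736/195, 2909/195)
Σ b_i: (-5/2)·1 + 7/3·1 + 1/2·1 + 2/3·1 = 1 ✓
b·c: 7/3·32/13 + 1/2·59/15 + 2/3·1 = 1089/130 ≠ 1/2 ⇒ order 1.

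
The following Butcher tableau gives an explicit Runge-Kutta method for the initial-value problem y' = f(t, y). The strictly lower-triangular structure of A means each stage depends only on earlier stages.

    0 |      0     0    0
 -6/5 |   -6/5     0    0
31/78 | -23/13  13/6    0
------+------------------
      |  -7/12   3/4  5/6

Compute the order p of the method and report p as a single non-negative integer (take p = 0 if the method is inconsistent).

b = (-7/12, 3/4, 5/6)
c = (0, -6/5, 31/78)
Ac = (0, 0, -13/5)
Σ b_i: (-7/12)·1 + 3/4·1 + 5/6·1 = 1 ✓
b·c: 3/4·(-6/5) + 5/6·31/78 = -1331/2340 ≠ 1/2 ⇒ order 1.

1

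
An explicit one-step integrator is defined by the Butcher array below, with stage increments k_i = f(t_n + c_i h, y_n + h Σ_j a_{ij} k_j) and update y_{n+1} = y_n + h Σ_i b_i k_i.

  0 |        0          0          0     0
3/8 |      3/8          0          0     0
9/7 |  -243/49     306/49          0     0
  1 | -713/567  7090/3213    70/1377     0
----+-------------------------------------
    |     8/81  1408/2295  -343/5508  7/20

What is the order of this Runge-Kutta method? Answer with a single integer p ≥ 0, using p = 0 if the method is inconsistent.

4

b = (8/81, 1408/2295, -343/5508, 7/20)
c = (0, 3/8, 9/7, 1)
Ac = (0, 0, 459/196, 25/28)
Σ b_i: 8/81·1 + 1408/2295·1 + (-343/5508)·1 + 7/20·1 = 1 ✓
b·c: 1408/2295·3/8 + (-343/5508)·9/7 + 7/20·1 = 1/2 ✓
b·c²: 1408/2295·9/64 + (-343/5508)·81/49 + 7/20·1 = 1/3 ✓
b·Ac: (-343/5508)·459/196 + 7/20·25/28 = 1/6 ✓
b·c³: 1408/2295·27/512 + (-343/5508)·729/343 + 7/20·1 = 1/4 ✓
b·(c∘Ac): (-343/5508)·4131/1372 + 7/20·25/28 = 1/8 ✓
b·Ac²: (-343/5508)·1377/1568 + 7/20·265/672 = 1/12 ✓
b·A²c: 7/20·5/42 = 1/24 ✓; 4 stages ⇒ order 4.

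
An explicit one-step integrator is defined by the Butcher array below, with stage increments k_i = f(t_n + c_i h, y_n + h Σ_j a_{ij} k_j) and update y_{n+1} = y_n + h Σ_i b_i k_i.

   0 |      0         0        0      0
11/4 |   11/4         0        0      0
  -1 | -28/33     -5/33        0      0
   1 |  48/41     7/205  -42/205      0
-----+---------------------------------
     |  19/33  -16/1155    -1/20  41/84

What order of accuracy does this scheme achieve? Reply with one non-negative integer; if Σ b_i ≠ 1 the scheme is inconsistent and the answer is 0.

4

b = (19/33, -16/1155, -1/20, 41/84)
c = (0, 11/4, -1, 1)
Ac = (0, 0, -5/12, 49/164)
Σ b_i: 19/33·1 + (-16/1155)·1 + (-1/20)·1 + 41/84·1 = 1 ✓
b·c: (-16/1155)·11/4 + (-1/20)·(-1) + 41/84·1 = 1/2 ✓
b·c²: (-16/1155)·121/16 + (-1/20)·1 + 41/84·1 = 1/3 ✓
b·Ac: (-1/20)·(-5/12) + 41/84·49/164 = 1/6 ✓
b·c³: (-16/1155)·1331/64 + (-1/20)·(-1) + 41/84·1 = 1/4 ✓
b·(c∘Ac): (-1/20)·5/12 + 41/84·49/164 = 1/8 ✓
b·Ac²: (-1/20)·(-55/48) + 41/84·35/656 = 1/12 ✓
b·A²c: 41/84·7/82 = 1/24 ✓; 4 stages ⇒ order 4.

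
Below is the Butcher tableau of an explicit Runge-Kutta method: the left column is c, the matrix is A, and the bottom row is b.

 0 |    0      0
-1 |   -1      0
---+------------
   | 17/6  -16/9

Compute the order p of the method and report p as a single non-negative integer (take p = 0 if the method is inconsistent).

b = (17/6, -16/9)
c = (0, -1)
Σ b_i: 17/6·1 + (-16/9)·1 = 19/18 ≠ 1 ⇒ order 0.

0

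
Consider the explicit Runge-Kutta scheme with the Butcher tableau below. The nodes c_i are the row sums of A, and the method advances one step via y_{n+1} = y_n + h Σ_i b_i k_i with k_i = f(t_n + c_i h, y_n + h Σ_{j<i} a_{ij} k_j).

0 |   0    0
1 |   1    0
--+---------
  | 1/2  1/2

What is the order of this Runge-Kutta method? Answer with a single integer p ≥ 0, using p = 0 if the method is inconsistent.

2

b = (1/2, 1/2)
c = (0, 1)
Σ b_i: 1/2·1 + 1/2·1 = 1 ✓
b·c: 1/2·1 = 1/2 ✓; 2 stages ⇒ order 2.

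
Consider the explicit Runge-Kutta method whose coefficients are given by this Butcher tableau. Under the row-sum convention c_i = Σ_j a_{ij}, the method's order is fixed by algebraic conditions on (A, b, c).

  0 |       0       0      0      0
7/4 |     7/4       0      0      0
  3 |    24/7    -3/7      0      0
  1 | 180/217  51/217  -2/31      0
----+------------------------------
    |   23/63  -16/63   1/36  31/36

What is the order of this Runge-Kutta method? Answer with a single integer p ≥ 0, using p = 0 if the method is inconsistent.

4

b = (23/63, -16/63, 1/36, 31/36)
c = (0, 7/4, 3, 1)
Ac = (0, 0, -3/4, 27/124)
Σ b_i: 23/63·1 + (-16/63)·1 + 1/36·1 + 31/36·1 = 1 ✓
b·c: (-16/63)·7/4 + 1/36·3 + 31/36·1 = 1/2 ✓
b·c²: (-16/63)·49/16 + 1/36·9 + 31/36·1 = 1/3 ✓
b·Ac: 1/36·(-3/4) + 31/36·27/124 = 1/6 ✓
b·c³: (-16/63)·343/64 + 1/36·27 + 31/36·1 = 1/4 ✓
b·(c∘Ac): 1/36·(-9/4) + 31/36·27/124 = 1/8 ✓
b·Ac²: 1/36·(-21/16) + 31/36·69/496 = 1/12 ✓
b·A²c: 31/36·3/62 = 1/24 ✓; 4 stages ⇒ order 4.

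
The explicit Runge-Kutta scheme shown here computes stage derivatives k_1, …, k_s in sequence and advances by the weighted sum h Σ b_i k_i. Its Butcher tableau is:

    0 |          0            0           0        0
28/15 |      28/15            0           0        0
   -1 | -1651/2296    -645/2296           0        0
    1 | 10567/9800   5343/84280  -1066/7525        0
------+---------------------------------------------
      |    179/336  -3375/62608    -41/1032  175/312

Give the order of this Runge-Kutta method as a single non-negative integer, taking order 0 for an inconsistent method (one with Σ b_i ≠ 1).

b = (179/336, -3375/62608, -41/1032, 175/312)
c = (0, 28/15, -1, 1)
Ac = (0, 0, -43/82, 13/50)
Σ b_i: 179/336·1 + (-3375/62608)·1 + (-41/1032)·1 + 175/312·1 = 1 ✓
b·c: (-3375/62608)·28/15 + (-41/1032)·(-1) + 175/312·1 = 1/2 ✓
b·c²: (-3375/62608)·784/225 + (-41/1032)·1 + 175/312·1 = 1/3 ✓
b·Ac: (-41/1032)·(-43/82) + 175/312·13/50 = 1/6 ✓
b·c³: (-3375/62608)·21952/3375 + (-41/1032)·(-1) + 175/312·1 = 1/4 ✓
b·(c∘Ac): (-41/1032)·43/82 + 175/312·13/50 = 1/8 ✓
b·Ac²: (-41/1032)·(-602/615) + 175/312·208/2625 = 1/12 ✓
b·A²c: 175/312·13/175 = 1/24 ✓; 4 stages ⇒ order 4.

4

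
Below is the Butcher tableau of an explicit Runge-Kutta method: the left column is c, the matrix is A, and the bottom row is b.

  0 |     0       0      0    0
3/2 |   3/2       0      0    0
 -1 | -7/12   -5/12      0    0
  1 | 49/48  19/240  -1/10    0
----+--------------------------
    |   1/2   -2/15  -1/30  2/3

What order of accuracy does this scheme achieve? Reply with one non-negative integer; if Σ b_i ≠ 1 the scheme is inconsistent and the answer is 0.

4

b = (1/2, -2/15, -1/30, 2/3)
c = (0, 3/2, -1, 1)
Ac = (0, 0, -5/8, 7/32)
Σ b_i: 1/2·1 + (-2/15)·1 + (-1/30)·1 + 2/3·1 = 1 ✓
b·c: (-2/15)·3/2 + (-1/30)·(-1) + 2/3·1 = 1/2 ✓
b·c²: (-2/15)·9/4 + (-1/30)·1 + 2/3·1 = 1/3 ✓
b·Ac: (-1/30)·(-5/8) + 2/3·7/32 = 1/6 ✓
b·c³: (-2/15)·27/8 + (-1/30)·(-1) + 2/3·1 = 1/4 ✓
b·(c∘Ac): (-1/30)·5/8 + 2/3·7/32 = 1/8 ✓
b·Ac²: (-1/30)·(-15/16) + 2/3·5/64 = 1/12 ✓
b·A²c: 2/3·1/16 = 1/24 ✓; 4 stages ⇒ order 4.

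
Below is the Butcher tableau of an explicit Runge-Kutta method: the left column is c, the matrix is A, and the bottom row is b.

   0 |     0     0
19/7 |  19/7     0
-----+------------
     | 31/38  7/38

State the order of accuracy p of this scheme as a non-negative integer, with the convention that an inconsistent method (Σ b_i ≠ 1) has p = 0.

b = (31/38, 7/38)
c = (0, 19/7)
Σ b_i: 31/38·1 + 7/38·1 = 1 ✓
b·c: 7/38·19/7 = 1/2 ✓; 2 stages ⇒ order 2.

2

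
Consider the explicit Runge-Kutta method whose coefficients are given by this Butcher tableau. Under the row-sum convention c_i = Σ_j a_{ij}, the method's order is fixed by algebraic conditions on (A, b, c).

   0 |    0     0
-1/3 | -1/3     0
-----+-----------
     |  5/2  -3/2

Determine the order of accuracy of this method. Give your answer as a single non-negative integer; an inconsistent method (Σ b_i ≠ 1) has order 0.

2

b = (5/2, -3/2)
c = (0, -1/3)
Σ b_i: 5/2·1 + (-3/2)·1 = 1 ✓
b·c: (-3/2)·(-1/3) = 1/2 ✓; 2 stages ⇒ order 2.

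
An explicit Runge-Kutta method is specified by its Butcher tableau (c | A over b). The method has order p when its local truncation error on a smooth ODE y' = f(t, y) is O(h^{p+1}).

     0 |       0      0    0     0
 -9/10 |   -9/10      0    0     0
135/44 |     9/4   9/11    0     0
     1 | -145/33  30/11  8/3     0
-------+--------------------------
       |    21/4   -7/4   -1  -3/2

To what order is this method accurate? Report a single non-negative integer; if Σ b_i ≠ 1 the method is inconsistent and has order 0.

b = (21/4, -7/4, -1, -3/2)
c = (0, -9/10, 135/44, 1)
Ac = (0, 0, -81/110, 63/11)
Σ b_i: 21/4·1 + (-7/4)·1 + (-1)·1 + (-3/2)·1 = 1 ✓
b·c: (-7/4)·(-9/10) + (-1)·135/44 + (-3/2)·1 = -1317/440 ≠ 1/2 ⇒ order 1.

1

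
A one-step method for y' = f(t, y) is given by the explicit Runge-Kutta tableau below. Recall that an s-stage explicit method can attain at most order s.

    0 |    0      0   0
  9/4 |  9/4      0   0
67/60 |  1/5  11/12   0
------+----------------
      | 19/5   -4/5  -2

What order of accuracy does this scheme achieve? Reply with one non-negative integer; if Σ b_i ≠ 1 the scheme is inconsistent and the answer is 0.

1

b = (19/5, -4/5, -2)
c = (0, 9/4, 67/60)
Ac = (0, 0, 33/16)
Σ b_i: 19/5·1 + (-4/5)·1 + (-2)·1 = 1 ✓
b·c: (-4/5)·9/4 + (-2)·67/60 = -121/30 ≠ 1/2 ⇒ order 1.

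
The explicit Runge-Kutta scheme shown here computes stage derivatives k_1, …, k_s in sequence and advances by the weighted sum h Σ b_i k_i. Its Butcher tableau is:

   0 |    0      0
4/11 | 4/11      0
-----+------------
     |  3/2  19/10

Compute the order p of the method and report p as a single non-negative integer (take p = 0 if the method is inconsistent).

b = (3/2, 19/10)
c = (0, 4/11)
Σ b_i: 3/2·1 + 19/10·1 = 17/5 ≠ 1 ⇒ order 0.

0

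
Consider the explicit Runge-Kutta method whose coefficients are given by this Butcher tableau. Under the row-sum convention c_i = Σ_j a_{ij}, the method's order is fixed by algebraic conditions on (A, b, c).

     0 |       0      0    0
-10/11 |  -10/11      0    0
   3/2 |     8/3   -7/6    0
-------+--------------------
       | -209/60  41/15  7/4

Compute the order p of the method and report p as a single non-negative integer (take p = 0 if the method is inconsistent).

1

b = (-209/60, 41/15, 7/4)
c = (0, -10/11, 3/2)
Ac = (0, 0, 35/33)
Σ b_i: (-209/60)·1 + 41/15·1 + 7/4·1 = 1 ✓
b·c: 41/15·(-10/11) + 7/4·3/2 = 37/264 ≠ 1/2 ⇒ order 1.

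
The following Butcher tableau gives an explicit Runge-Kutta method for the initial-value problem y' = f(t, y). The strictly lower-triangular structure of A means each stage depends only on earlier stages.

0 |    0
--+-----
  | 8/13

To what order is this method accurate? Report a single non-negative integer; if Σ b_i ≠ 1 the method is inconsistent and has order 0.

0

b = (8/13)
c = (0)
Σ b_i: 8/13·1 = 8/13 ≠ 1 ⇒ order 0.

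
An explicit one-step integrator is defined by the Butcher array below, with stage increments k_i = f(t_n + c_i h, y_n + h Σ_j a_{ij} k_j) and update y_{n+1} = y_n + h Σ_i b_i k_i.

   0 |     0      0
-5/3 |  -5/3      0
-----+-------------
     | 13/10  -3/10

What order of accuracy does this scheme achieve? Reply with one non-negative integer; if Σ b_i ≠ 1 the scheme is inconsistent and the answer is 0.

2

b = (13/10, -3/10)
c = (0, -5/3)
Σ b_i: 13/10·1 + (-3/10)·1 = 1 ✓
b·c: (-3/10)·(-5/3) = 1/2 ✓; 2 stages ⇒ order 2.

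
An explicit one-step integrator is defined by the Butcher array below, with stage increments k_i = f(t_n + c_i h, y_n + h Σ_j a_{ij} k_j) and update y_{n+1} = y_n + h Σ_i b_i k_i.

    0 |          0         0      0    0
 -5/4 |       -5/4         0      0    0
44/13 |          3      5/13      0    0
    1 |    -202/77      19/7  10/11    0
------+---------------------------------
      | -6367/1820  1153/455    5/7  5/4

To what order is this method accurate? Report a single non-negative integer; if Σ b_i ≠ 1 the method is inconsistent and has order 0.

b = (-6367/1820, 1153/455, 5/7, 5/4)
c = (0, -5/4, 44/13, 1)
Ac = (0, 0, -25/52, -115/364)
Σ b_i: (-6367/1820)·1 + 1153/455·1 + 5/7·1 + 5/4·1 = 1 ✓
b·c: 1153/455·(-5/4) + 5/7·44/13 + 5/4·1 = 1/2 ✓
b·c²: 1153/455·25/16 + 5/7·1936/169 + 5/4·1 = 253485/18928 ≠ 1/3 ⇒ order 2.
b·Ac: 5/7·(-25/52) + 5/4·(-115/364) = -1075/1456 ≠ 1/6

2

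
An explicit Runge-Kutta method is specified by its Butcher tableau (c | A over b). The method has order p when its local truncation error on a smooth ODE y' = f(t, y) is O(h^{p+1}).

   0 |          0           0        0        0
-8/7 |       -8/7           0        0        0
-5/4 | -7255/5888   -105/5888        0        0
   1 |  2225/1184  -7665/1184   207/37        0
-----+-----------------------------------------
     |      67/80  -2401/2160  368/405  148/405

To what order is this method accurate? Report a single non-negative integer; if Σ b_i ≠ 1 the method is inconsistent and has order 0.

b = (67/80, -2401/2160, 368/405, 148/405)
c = (0, -8/7, -5/4, 1)
Ac = (0, 0, 15/736, 15/37)
Σ b_i: 67/80·1 + (-2401/2160)·1 + 368/405·1 + 148/405·1 = 1 ✓
b·c: (-2401/2160)·(-8/7) + 368/405·(-5/4) + 148/405·1 = 1/2 ✓
b·c²: (-2401/2160)·64/49 + 368/405·25/16 + 148/405·1 = 1/3 ✓
b·Ac: 368/405·15/736 + 148/405·15/37 = 1/6 ✓
b·c³: (-2401/2160)·(-512/343) + 368/405·(-125/64) + 148/405·1 = 1/4 ✓
b·(c∘Ac): 368/405·(-75/2944) + 148/405·15/37 = 1/8 ✓
b·Ac²: 368/405·(-15/644) + 148/405·1185/4144 = 1/12 ✓
b·A²c: 148/405·135/1184 = 1/24 ✓; 4 stages ⇒ order 4.

4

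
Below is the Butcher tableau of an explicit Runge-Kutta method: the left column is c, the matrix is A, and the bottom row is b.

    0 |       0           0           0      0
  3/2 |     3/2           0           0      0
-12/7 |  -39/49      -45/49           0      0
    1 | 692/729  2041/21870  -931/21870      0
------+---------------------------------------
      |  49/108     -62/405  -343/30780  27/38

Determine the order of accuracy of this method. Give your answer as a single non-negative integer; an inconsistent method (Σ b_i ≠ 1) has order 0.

4

b = (49/108, -62/405, -343/30780, 27/38)
c = (0, 3/2, -12/7, 1)
Ac = (0, 0, -135/98, 23/108)
Σ b_i: 49/108·1 + (-62/405)·1 + (-343/30780)·1 + 27/38·1 = 1 ✓
b·c: (-62/405)·3/2 + (-343/30780)·(-12/7) + 27/38·1 = 1/2 ✓
b·c²: (-62/405)·9/4 + (-343/30780)·144/49 + 27/38·1 = 1/3 ✓
b·Ac: (-343/30780)·(-135/98) + 27/38·23/108 = 1/6 ✓
b·c³: (-62/405)·27/8 + (-343/30780)·(-1728/343) + 27/38·1 = 1/4 ✓
b·(c∘Ac): (-343/30780)·810/343 + 27/38·23/108 = 1/8 ✓
b·Ac²: (-343/30780)·(-405/196) + 27/38·55/648 = 1/12 ✓
b·A²c: 27/38·19/324 = 1/24 ✓; 4 stages ⇒ order 4.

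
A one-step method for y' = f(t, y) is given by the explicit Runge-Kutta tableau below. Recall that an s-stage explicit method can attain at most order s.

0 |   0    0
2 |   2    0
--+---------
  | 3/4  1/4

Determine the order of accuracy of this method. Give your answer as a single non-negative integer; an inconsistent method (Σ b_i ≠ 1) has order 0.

2

b = (3/4, 1/4)
c = (0, 2)
Σ b_i: 3/4·1 + 1/4·1 = 1 ✓
b·c: 1/4·2 = 1/2 ✓; 2 stages ⇒ order 2.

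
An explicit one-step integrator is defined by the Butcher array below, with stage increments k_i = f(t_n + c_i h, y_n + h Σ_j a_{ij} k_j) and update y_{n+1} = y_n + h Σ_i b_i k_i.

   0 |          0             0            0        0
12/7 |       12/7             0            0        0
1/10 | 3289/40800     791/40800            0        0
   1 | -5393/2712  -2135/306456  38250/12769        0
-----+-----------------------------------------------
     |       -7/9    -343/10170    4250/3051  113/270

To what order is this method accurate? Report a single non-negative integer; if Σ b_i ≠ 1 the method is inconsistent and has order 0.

b = (-7/9, -343/10170, 4250/3051, 113/270)
c = (0, 12/7, 1/10, 1)
Ac = (0, 0, 113/3400, 65/226)
Σ b_i: (-7/9)·1 + (-343/10170)·1 + 4250/3051·1 + 113/270·1 = 1 ✓
b·c: (-343/10170)·12/7 + 4250/3051·1/10 + 113/270·1 = 1/2 ✓
b·c²: (-343/10170)·144/49 + 4250/3051·1/100 + 113/270·1 = 1/3 ✓
b·Ac: 4250/3051·113/3400 + 113/270·65/226 = 1/6 ✓
b·c³: (-343/10170)·1728/343 + 4250/3051·1/1000 + 113/270·1 = 1/4 ✓
b·(c∘Ac): 4250/3051·113/34000 + 113/270·65/226 = 1/8 ✓
b·Ac²: 4250/3051·339/5950 + 113/270·15/1582 = 1/12 ✓
b·A²c: 113/270·45/452 = 1/24 ✓; 4 stages ⇒ order 4.

4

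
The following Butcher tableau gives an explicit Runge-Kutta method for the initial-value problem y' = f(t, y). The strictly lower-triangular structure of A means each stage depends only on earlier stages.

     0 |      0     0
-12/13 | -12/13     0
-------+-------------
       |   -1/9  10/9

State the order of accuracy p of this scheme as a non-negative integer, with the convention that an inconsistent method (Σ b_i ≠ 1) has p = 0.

b = (-1/9, 10/9)
c = (0, -12/13)
Σ b_i: (-1/9)·1 + 10/9·1 = 1 ✓
b·c: 10/9·(-12/13) = -40/39 ≠ 1/2 ⇒ order 1.

1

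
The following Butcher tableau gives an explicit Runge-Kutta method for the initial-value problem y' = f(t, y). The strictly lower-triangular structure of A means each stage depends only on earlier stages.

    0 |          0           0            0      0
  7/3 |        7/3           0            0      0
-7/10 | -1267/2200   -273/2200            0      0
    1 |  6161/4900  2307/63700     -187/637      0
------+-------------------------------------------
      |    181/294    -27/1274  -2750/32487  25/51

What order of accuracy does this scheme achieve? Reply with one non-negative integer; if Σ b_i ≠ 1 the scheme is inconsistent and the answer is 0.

4

b = (181/294, -27/1274, -2750/32487, 25/51)
c = (0, 7/3, -7/10, 1)
Ac = (0, 0, -637/2200, 29/100)
Σ b_i: 181/294·1 + (-27/1274)·1 + (-2750/32487)·1 + 25/51·1 = 1 ✓
b·c: (-27/1274)·7/3 + (-2750/32487)·(-7/10) + 25/51·1 = 1/2 ✓
b·c²: (-27/1274)·49/9 + (-2750/32487)·49/100 + 25/51·1 = 1/3 ✓
b·Ac: (-2750/32487)·(-637/2200) + 25/51·29/100 = 1/6 ✓
b·c³: (-27/1274)·343/27 + (-2750/32487)·(-343/1000) + 25/51·1 = 1/4 ✓
b·(c∘Ac): (-2750/32487)·4459/22000 + 25/51·29/100 = 1/8 ✓
b·Ac²: (-2750/32487)·(-4459/6600) + 25/51·4/75 = 1/12 ✓
b·A²c: 25/51·17/200 = 1/24 ✓; 4 stages ⇒ order 4.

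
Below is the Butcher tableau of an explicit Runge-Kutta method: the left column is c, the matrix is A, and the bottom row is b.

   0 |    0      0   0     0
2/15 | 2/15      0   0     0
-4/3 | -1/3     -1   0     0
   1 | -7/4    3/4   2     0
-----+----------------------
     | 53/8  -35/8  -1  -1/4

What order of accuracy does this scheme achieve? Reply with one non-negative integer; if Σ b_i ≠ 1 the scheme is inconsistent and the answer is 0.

2

b = (53/8, -35/8, -1, -1/4)
c = (0, 2/15, -4/3, 1)
Ac = (0, 0, -2/15, -77/30)
Σ b_i: 53/8·1 + (-35/8)·1 + (-1)·1 + (-1/4)·1 = 1 ✓
b·c: (-35/8)·2/15 + (-1)·(-4/3) + (-1/4)·1 = 1/2 ✓
b·c²: (-35/8)·4/225 + (-1)·16/9 + (-1/4)·1 = -379/180 ≠ 1/3 ⇒ order 2.
b·Ac: (-1)·(-2/15) + (-1/4)·(-77/30) = 31/40 ≠ 1/6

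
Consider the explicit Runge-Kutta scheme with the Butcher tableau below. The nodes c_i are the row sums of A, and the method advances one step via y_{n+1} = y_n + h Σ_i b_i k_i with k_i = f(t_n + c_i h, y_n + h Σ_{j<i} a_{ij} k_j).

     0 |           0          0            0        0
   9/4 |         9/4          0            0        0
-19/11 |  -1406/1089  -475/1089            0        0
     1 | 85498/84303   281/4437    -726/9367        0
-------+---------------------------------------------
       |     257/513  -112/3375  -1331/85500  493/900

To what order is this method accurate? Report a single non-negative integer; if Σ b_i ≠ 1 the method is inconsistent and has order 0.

b = (257/513, -112/3375, -1331/85500, 493/900)
c = (0, 9/4, -19/11, 1)
Ac = (0, 0, -475/484, 545/1972)
Σ b_i: 257/513·1 + (-112/3375)·1 + (-1331/85500)·1 + 493/900·1 = 1 ✓
b·c: (-112/3375)·9/4 + (-1331/85500)·(-19/11) + 493/900·1 = 1/2 ✓
b·c²: (-112/3375)·81/16 + (-1331/85500)·361/121 + 493/900·1 = 1/3 ✓
b·Ac: (-1331/85500)·(-475/484) + 493/900·545/1972 = 1/6 ✓
b·c³: (-112/3375)·729/64 + (-1331/85500)·(-6859/1331) + 493/900·1 = 1/4 ✓
b·(c∘Ac): (-1331/85500)·9025/5324 + 493/900·545/1972 = 1/8 ✓
b·Ac²: (-1331/85500)·(-4275/1936) + 493/900·705/7888 = 1/12 ✓
b·A²c: 493/900·75/986 = 1/24 ✓; 4 stages ⇒ order 4.

4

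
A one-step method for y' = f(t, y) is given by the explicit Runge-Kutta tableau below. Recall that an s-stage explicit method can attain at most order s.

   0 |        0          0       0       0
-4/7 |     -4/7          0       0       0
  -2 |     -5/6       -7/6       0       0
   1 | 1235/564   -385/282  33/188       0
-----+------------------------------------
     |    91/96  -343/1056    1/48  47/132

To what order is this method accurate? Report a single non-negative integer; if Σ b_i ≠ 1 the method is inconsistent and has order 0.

b = (91/96, -343/1056, 1/48, 47/132)
c = (0, -4/7, -2, 1)
Ac = (0, 0, 2/3, 121/282)
Σ b_i: 91/96·1 + (-343/1056)·1 + 1/48·1 + 47/132·1 = 1 ✓
b·c: (-343/1056)·(-4/7) + 1/48·(-2) + 47/132·1 = 1/2 ✓
b·c²: (-343/1056)·16/49 + 1/48·4 + 47/132·1 = 1/3 ✓
b·Ac: 1/48·2/3 + 47/132·121/282 = 1/6 ✓
b·c³: (-343/1056)·(-64/343) + 1/48·(-8) + 47/132·1 = 1/4 ✓
b·(c∘Ac): 1/48·(-4/3) + 47/132·121/282 = 1/8 ✓
b·Ac²: 1/48·(-8/21) + 47/132·253/987 = 1/12 ✓
b·A²c: 47/132·11/94 = 1/24 ✓; 4 stages ⇒ order 4.

4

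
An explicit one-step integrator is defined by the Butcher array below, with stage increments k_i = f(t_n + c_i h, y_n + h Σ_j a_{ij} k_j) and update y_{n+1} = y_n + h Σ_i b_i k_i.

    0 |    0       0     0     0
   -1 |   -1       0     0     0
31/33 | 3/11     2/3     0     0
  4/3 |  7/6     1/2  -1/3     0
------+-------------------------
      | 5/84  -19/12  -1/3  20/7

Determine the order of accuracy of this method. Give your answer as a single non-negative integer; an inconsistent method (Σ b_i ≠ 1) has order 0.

b = (5/84, -19/12, -1/3, 20/7)
c = (0, -1, 31/33, 4/3)
Ac = (0, 0, -2/3, -161/198)
Σ b_i: 5/84·1 + (-19/12)·1 + (-1/3)·1 + 20/7·1 = 1 ✓
b·c: (-19/12)·(-1) + (-1/3)·31/33 + 20/7·4/3 = 14081/2772 ≠ 1/2 ⇒ order 1.

1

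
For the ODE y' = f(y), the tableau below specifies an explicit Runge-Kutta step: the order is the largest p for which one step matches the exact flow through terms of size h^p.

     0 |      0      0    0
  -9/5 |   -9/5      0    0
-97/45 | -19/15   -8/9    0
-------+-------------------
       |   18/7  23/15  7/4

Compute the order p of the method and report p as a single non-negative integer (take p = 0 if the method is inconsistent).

b = (18/7, 23/15, 7/4)
c = (0, -9/5, -97/45)
Ac = (0, 0, 8/5)
Σ b_i: 18/7·1 + 23/15·1 + 7/4·1 = 2459/420 ≠ 1 ⇒ order 0.

0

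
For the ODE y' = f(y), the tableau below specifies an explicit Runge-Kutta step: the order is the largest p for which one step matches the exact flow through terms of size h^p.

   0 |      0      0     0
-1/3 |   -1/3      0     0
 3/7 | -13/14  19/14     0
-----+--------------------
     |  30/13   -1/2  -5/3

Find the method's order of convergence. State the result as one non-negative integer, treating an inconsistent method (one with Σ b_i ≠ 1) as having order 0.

b = (30/13, -1/2, -5/3)
c = (0, -1/3, 3/7)
Ac = (0, 0, -19/42)
Σ b_i: 30/13·1 + (-1/2)·1 + (-5/3)·1 = 11/78 ≠ 1 ⇒ order 0.

0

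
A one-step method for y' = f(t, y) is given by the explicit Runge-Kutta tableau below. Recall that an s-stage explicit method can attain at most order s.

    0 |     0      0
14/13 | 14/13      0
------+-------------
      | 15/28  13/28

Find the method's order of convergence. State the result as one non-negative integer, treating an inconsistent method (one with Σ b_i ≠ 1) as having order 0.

2

b = (15/28, 13/28)
c = (0, 14/13)
Σ b_i: 15/28·1 + 13/28·1 = 1 ✓
b·c: 13/28·14/13 = 1/2 ✓; 2 stages ⇒ order 2.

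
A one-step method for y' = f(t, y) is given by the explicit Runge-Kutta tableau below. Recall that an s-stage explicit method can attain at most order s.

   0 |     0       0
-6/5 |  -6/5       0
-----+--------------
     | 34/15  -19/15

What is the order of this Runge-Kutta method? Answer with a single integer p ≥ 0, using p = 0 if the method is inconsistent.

1

b = (34/15, -19/15)
c = (0, -6/5)
Σ b_i: 34/15·1 + (-19/15)·1 = 1 ✓
b·c: (-19/15)·(-6/5) = 38/25 ≠ 1/2 ⇒ order 1.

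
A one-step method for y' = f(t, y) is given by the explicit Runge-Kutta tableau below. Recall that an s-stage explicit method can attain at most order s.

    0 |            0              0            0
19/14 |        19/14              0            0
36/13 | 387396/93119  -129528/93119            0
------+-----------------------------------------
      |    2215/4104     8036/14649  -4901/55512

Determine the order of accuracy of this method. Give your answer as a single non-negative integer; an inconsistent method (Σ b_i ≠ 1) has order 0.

3

b = (2215/4104, 8036/14649, -4901/55512)
c = (0, 19/14, 36/13)
Ac = (0, 0, -9252/4901)
Σ b_i: 2215/4104·1 + 8036/14649·1 + (-4901/55512)·1 = 1 ✓
b·c: 8036/14649·19/14 + (-4901/55512)·36/13 = 1/2 ✓
b·c²: 8036/14649·361/196 + (-4901/55512)·1296/169 = 1/3 ✓
b·Ac: (-4901/55512)·(-9252/4901) = 1/6 ✓; 3 stages ⇒ order 3.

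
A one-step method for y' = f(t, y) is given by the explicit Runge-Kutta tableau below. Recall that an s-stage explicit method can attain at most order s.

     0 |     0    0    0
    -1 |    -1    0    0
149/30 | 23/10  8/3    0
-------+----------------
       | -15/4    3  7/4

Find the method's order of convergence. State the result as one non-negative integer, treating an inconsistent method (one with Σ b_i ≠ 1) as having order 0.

b = (-15/4, 3, 7/4)
c = (0, -1, 149/30)
Ac = (0, 0, -8/3)
Σ b_i: (-15/4)·1 + 3·1 + 7/4·1 = 1 ✓
b·c: 3·(-1) + 7/4·149/30 = 683/120 ≠ 1/2 ⇒ order 1.

1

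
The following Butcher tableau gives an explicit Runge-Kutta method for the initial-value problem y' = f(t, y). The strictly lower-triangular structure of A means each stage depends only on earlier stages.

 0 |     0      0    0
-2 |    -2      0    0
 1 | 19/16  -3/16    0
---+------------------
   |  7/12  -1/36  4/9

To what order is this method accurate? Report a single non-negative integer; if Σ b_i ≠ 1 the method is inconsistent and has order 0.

3

b = (7/12, -1/36, 4/9)
c = (0, -2, 1)
Ac = (0, 0, 3/8)
Σ b_i: 7/12·1 + (-1/36)·1 + 4/9·1 = 1 ✓
b·c: (-1/36)·(-2) + 4/9·1 = 1/2 ✓
b·c²: (-1/36)·4 + 4/9·1 = 1/3 ✓
b·Ac: 4/9·3/8 = 1/6 ✓; 3 stages ⇒ order 3.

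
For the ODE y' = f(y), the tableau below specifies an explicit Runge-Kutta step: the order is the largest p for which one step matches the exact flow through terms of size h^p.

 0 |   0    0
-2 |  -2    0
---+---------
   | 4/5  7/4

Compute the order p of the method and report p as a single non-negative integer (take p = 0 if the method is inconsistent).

0

b = (4/5, 7/4)
c = (0, -2)
Σ b_i: 4/5·1 + 7/4·1 = 51/20 ≠ 1 ⇒ order 0.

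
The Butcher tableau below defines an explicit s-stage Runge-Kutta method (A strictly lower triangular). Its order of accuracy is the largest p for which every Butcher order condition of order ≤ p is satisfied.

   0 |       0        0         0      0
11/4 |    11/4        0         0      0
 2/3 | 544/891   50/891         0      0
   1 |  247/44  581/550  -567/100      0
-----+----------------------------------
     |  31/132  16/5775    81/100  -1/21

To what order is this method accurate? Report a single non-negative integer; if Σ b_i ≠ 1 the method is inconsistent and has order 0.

b = (31/132, 16/5775, 81/100, -1/21)
c = (0, 11/4, 2/3, 1)
Ac = (0, 0, 25/162, -7/8)
Σ b_i: 31/132·1 + 16/5775·1 + 81/100·1 + (-1/21)·1 = 1 ✓
b·c: 16/5775·11/4 + 81/100·2/3 + (-1/21)·1 = 1/2 ✓
b·c²: 16/5775·121/16 + 81/100·4/9 + (-1/21)·1 = 1/3 ✓
b·Ac: 81/100·25/162 + (-1/21)·(-7/8) = 1/6 ✓
b·c³: 16/5775·1331/64 + 81/100·8/27 + (-1/21)·1 = 1/4 ✓
b·(c∘Ac): 81/100·25/243 + (-1/21)·(-7/8) = 1/8 ✓
b·Ac²: 81/100·275/648 + (-1/21)·175/32 = 1/12 ✓
b·A²c: (-1/21)·(-7/8) = 1/24 ✓; 4 stages ⇒ order 4.

4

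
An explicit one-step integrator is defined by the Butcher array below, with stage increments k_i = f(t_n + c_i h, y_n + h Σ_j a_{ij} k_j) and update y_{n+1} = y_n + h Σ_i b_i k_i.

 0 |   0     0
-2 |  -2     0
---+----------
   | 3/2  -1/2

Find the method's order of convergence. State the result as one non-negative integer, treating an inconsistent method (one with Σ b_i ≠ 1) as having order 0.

1

b = (3/2, -1/2)
c = (0, -2)
Σ b_i: 3/2·1 + (-1/2)·1 = 1 ✓
b·c: (-1/2)·(-2) = 1 ≠ 1/2 ⇒ order 1.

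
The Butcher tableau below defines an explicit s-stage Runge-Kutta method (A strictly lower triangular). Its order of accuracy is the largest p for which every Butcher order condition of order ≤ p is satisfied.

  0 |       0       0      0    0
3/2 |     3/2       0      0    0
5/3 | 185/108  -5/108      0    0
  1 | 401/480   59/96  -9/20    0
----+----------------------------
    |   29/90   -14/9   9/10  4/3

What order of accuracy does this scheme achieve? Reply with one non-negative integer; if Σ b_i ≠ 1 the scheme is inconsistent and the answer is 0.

4

b = (29/90, -14/9, 9/10, 4/3)
c = (0, 3/2, 5/3, 1)
Ac = (0, 0, -5/72, 11/64)
Σ b_i: 29/90·1 + (-14/9)·1 + 9/10·1 + 4/3·1 = 1 ✓
b·c: (-14/9)·3/2 + 9/10·5/3 + 4/3·1 = 1/2 ✓
b·c²: (-14/9)·9/4 + 9/10·25/9 + 4/3·1 = 1/3 ✓
b·Ac: 9/10·(-5/72) + 4/3·11/64 = 1/6 ✓
b·c³: (-14/9)·27/8 + 9/10·125/27 + 4/3·1 = 1/4 ✓
b·(c∘Ac): 9/10·(-25/216) + 4/3·11/64 = 1/8 ✓
b·Ac²: 9/10·(-5/48) + 4/3·17/128 = 1/12 ✓
b·A²c: 4/3·1/32 = 1/24 ✓; 4 stages ⇒ order 4.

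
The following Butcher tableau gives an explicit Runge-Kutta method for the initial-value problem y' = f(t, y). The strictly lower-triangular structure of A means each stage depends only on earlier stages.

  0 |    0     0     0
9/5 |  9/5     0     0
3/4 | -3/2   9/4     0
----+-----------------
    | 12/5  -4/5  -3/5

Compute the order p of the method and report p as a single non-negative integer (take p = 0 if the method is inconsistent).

b = (12/5, -4/5, -3/5)
c = (0, 9/5, 3/4)
Ac = (0, 0, 81/20)
Σ b_i: 12/5·1 + (-4/5)·1 + (-3/5)·1 = 1 ✓
b·c: (-4/5)·9/5 + (-3/5)·3/4 = -189/100 ≠ 1/2 ⇒ order 1.

1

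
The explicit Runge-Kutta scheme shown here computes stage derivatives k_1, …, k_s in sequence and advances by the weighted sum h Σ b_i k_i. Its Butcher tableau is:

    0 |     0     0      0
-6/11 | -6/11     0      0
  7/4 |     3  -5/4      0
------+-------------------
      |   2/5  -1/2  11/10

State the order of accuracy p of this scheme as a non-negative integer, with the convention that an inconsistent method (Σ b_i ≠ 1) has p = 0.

b = (2/5, -1/2, 11/10)
c = (0, -6/11, 7/4)
Ac = (0, 0, 15/22)
Σ b_i: 2/5·1 + (-1/2)·1 + 11/10·1 = 1 ✓
b·c: (-1/2)·(-6/11) + 11/10·7/4 = 967/440 ≠ 1/2 ⇒ order 1.

1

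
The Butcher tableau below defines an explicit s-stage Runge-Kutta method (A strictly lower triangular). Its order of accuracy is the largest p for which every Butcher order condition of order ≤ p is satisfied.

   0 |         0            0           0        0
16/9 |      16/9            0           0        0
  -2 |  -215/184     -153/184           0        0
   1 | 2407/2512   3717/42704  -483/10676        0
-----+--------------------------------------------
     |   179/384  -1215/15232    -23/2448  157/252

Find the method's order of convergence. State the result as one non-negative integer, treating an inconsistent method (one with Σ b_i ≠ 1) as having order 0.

b = (179/384, -1215/15232, -23/2448, 157/252)
c = (0, 16/9, -2, 1)
Ac = (0, 0, -34/23, 77/314)
Σ b_i: 179/384·1 + (-1215/15232)·1 + (-23/2448)·1 + 157/252·1 = 1 ✓
b·c: (-1215/15232)·16/9 + (-23/2448)·(-2) + 157/252·1 = 1/2 ✓
b·c²: (-1215/15232)·256/81 + (-23/2448)·4 + 157/252·1 = 1/3 ✓
b·Ac: (-23/2448)·(-34/23) + 157/252·77/314 = 1/6 ✓
b·c³: (-1215/15232)·4096/729 + (-23/2448)·(-8) + 157/252·1 = 1/4 ✓
b·(c∘Ac): (-23/2448)·68/23 + 157/252·77/314 = 1/8 ✓
b·Ac²: (-23/2448)·(-544/207) + 157/252·133/1413 = 1/12 ✓
b·A²c: 157/252·21/314 = 1/24 ✓; 4 stages ⇒ order 4.

4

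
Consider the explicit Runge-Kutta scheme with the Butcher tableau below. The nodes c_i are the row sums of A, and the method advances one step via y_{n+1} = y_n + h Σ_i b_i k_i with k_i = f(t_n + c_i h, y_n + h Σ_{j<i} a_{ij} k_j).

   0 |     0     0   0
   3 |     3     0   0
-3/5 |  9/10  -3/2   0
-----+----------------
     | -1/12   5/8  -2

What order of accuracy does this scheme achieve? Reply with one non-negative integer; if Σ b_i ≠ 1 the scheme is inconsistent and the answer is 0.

0

b = (-1/12, 5/8, -2)
c = (0, 3, -3/5)
Ac = (0, 0, -9/2)
Σ b_i: (-1/12)·1 + 5/8·1 + (-2)·1 = -35/24 ≠ 1 ⇒ order 0.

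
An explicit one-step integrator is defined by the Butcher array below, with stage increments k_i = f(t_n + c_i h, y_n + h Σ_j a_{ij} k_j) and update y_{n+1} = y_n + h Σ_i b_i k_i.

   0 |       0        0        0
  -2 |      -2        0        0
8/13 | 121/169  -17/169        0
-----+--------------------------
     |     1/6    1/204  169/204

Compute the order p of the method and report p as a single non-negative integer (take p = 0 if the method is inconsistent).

b = (1/6, 1/204, 169/204)
c = (0, -2, 8/13)
Ac = (0, 0, 34/169)
Σ b_i: 1/6·1 + 1/204·1 + 169/204·1 = 1 ✓
b·c: 1/204·(-2) + 169/204·8/13 = 1/2 ✓
b·c²: 1/204·4 + 169/204·64/169 = 1/3 ✓
b·Ac: 169/204·34/169 = 1/6 ✓; 3 stages ⇒ order 3.

3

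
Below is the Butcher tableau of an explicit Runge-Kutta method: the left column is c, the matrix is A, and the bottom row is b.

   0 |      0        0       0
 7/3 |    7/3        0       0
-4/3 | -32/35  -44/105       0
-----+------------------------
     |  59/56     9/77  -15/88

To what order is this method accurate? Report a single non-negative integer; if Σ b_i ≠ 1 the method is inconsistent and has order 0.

3

b = (59/56, 9/77, -15/88)
c = (0, 7/3, -4/3)
Ac = (0, 0, -44/45)
Σ b_i: 59/56·1 + 9/77·1 + (-15/88)·1 = 1 ✓
b·c: 9/77·7/3 + (-15/88)·(-4/3) = 1/2 ✓
b·c²: 9/77·49/9 + (-15/88)·16/9 = 1/3 ✓
b·Ac: (-15/88)·(-44/45) = 1/6 ✓; 3 stages ⇒ order 3.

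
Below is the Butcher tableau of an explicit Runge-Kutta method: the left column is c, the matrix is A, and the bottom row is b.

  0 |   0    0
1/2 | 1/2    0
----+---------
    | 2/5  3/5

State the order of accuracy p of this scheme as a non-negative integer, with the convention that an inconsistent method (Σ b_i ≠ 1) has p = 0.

b = (2/5, 3/5)
c = (0, 1/2)
Σ b_i: 2/5·1 + 3/5·1 = 1 ✓
b·c: 3/5·1/2 = 3/10 ≠ 1/2 ⇒ order 1.

1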